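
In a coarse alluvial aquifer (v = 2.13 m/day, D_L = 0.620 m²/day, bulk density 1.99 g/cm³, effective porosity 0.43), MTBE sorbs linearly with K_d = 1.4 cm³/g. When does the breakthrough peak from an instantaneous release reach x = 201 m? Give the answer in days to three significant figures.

705 days

Retardation factor R = 1 + ρ_b·K_d/n = 1 + 1.99 × 1.4/0.43 = 7.479.
Sorption retards both mechanisms: v_R = v/R = 0.2848 m/day, D_R = D/R = 0.08290 m²/day.
Peak time from v_R²t² + 2D_R t − x² = 0: t = (√(D_R² + v_R²x²) − D_R)/v_R².
√(D_R² + v_R²x²) = √(0.08290² + 0.2848² × 201²) = 57.24; v_R² = 0.08111.
t = (57.24 − 0.08290)/0.08111 = 705 days.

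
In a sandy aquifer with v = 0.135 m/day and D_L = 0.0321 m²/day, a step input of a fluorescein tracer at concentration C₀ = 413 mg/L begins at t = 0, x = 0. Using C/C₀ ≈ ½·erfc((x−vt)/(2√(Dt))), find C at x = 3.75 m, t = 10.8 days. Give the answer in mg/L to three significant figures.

1.22 mg/L

For a continuous step input, C/C₀ ≈ ½·erfc((x−vt)/(2√(Dt))).
vt = 0.135 × 10.8 = 1.458 m and 2√(Dt) = 2√(0.0321 × 10.8) = 1.178 m.
Argument (x−vt)/(2√(Dt)) = (3.75 − 1.458)/1.178 = 1.946; ½·erfc(1.946) = 0.002961.
C = 413 × 0.002961 = 1.22 mg/L.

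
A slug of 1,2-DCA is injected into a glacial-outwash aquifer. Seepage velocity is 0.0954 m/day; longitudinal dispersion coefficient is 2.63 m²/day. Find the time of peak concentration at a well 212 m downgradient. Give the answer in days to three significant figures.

1950 days

For the 1D instantaneous-source solution, setting ∂C/∂t = 0 at fixed x gives v²t² + 2Dt − x² = 0, so t = (√(D² + v²x²) − D)/v².
√(D² + v²x²) = √(2.63² + 0.0954² × 212²) = 20.40; v² = 0.00910116.
t = (20.40 − 2.63)/0.00910116 = 1950 days (vs. the pure-advection estimate x/v = 2220 d).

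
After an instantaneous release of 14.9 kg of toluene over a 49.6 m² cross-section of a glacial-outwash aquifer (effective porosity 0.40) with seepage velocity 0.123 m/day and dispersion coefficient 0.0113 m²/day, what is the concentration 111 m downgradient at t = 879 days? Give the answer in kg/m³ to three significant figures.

0.0545 kg/m³

For an instantaneous plane source, C(x,t) = M/(n_e·A·√(4πDt)) · exp(−(x−vt)²/(4Dt)), with n_e·A the pore (flow) area.
Plume center vt = 0.123 × 879 = 108.117 m, so the well at 111 m is 2.883 m downgradient of the peak.
√(4πDt) = 11.17 m, giving peak height M/(n_e·A·√(4πDt)) = 14.9/(0.40 × 49.6 × 11.17) = 0.06723 kg/m³.
(x−vt)²/(4Dt) = (2.883)²/(4 × 0.0113 × 879) = 0.2092; exp(−0.2092) = 0.8112.
C = 0.06723 × 0.8112 = 0.0545 kg/m³.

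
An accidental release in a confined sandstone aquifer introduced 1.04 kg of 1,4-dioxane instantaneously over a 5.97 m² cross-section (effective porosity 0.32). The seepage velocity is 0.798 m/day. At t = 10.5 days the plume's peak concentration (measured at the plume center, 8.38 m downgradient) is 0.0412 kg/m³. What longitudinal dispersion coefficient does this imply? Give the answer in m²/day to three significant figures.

At the plume center C_max = M/(n_e·A·√(4πDt)), so D = M²/(4πt·(n_e·A·C_max)²).
n_e·A·C_max = 0.32 × 5.97 × 0.0412 = 0.07871 kg/m.
D = 1.04²/(4π × 10.5 × 0.07871²) = 1.32 m²/day.

1.32 m²/day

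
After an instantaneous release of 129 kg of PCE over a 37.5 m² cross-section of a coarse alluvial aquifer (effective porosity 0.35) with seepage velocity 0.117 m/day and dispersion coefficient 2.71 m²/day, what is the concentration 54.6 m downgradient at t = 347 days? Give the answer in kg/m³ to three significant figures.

For an instantaneous plane source, C(x,t) = M/(n_e·A·√(4πDt)) · exp(−(x−vt)²/(4Dt)), with n_e·A the pore (flow) area.
Plume center vt = 0.117 × 347 = 40.599 m, so the well at 54.6 m is 14.001 m downgradient of the peak.
√(4πDt) = 108.7 m, giving peak height M/(n_e·A·√(4πDt)) = 129/(0.35 × 37.5 × 108.7) = 0.09042 kg/m³.
(x−vt)²/(4Dt) = (14.001)²/(4 × 2.71 × 347) = 0.05211; exp(−0.05211) = 0.9492.
C = 0.09042 × 0.9492 = 0.0858 kg/m³.

0.0858 kg/m³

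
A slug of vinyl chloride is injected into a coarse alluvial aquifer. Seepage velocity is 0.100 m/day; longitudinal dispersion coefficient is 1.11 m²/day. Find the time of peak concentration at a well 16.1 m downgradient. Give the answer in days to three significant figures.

For the 1D instantaneous-source solution, setting ∂C/∂t = 0 at fixed x gives v²t² + 2Dt − x² = 0, so t = (√(D² + v²x²) − D)/v².
√(D² + v²x²) = √(1.11² + 0.100² × 16.1²) = 1.956; v² = 0.01.
t = (1.956 − 1.11)/0.01 = 84.6 days (vs. the pure-advection estimate x/v = 161 d).

84.6 days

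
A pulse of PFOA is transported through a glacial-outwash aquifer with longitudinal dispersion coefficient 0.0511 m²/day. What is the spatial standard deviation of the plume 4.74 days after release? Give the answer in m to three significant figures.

Dispersive spreading gives a Gaussian with σ² = 2Dt; advection only shifts the center.
σ = √(2 × 0.0511 × 4.74) = 0.696 m.

0.696 m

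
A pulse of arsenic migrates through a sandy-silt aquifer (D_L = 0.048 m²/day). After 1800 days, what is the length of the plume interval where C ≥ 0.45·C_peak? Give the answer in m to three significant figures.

The plume is Gaussian with σ = √(2Dt) = √(2 × 0.048 × 1800) = 13.15 m.
C/C_peak = exp(−Δx²/(2σ²)) = 0.45 ⇒ Δx = σ·√(−2 ln 0.45) = 13.15 × 1.264 = 16.62 m.
Width = 2Δx = 33.2 m.

33.2 m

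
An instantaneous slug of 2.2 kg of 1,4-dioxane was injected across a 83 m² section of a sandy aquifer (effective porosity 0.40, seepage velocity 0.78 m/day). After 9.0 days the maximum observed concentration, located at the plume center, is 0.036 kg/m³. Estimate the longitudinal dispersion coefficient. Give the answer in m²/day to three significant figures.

0.0300 m²/day

At the plume center C_max = M/(n_e·A·√(4πDt)), so D = M²/(4πt·(n_e·A·C_max)²).
n_e·A·C_max = 0.40 × 83 × 0.036 = 1.195 kg/m.
D = 2.2²/(4π × 9.0 × 1.195²) = 0.0300 m²/day.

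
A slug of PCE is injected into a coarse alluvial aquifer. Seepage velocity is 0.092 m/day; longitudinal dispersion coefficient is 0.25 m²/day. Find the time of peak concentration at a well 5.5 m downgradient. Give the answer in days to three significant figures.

For the 1D instantaneous-source solution, setting ∂C/∂t = 0 at fixed x gives v²t² + 2Dt − x² = 0, so t = (√(D² + v²x²) − D)/v².
√(D² + v²x²) = √(0.25² + 0.092² × 5.5²) = 0.5644; v² = 0.008464.
t = (0.5644 − 0.25)/0.008464 = 37.1 days (vs. the pure-advection estimate x/v = 59.8 d).

37.1 days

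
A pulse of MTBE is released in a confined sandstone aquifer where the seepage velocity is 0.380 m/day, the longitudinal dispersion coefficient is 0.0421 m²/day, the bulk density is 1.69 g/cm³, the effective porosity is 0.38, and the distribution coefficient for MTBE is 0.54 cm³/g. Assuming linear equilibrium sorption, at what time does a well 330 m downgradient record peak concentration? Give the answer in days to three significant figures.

Retardation factor R = 1 + ρ_b·K_d/n = 1 + 1.69 × 0.54/0.38 = 3.402.
Sorption retards both mechanisms: v_R = v/R = 0.1117 m/day, D_R = D/R = 0.01238 m²/day.
Peak time from v_R²t² + 2D_R t − x² = 0: t = (√(D_R² + v_R²x²) − D_R)/v_R².
√(D_R² + v_R²x²) = √(0.01238² + 0.1117² × 330²) = 36.86; v_R² = 0.01248.
t = (36.86 − 0.01238)/0.01248 = 2950 days.

2950 days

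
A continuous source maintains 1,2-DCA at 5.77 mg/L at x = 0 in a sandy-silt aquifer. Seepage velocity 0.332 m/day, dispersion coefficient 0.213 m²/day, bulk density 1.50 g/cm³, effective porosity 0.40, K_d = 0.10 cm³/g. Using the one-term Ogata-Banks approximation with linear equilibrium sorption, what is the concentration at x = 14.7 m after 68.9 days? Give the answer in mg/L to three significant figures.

3.82 mg/L

Retardation factor R = 1 + ρ_b·K_d/n = 1 + 1.50 × 0.10/0.40 = 1.375.
Sorption retards both mechanisms: v_R = v/R = 0.2415 m/day, D_R = D/R = 0.1549 m²/day.
v_R·t = 0.2415 × 68.9 = 16.63935 m; 2√(D_R t) = 6.534 m; argument = (14.7 − 16.63935)/6.534 = -0.2968.
C = C₀ × ½·erfc(-0.2968) = 5.77 × 0.6627 = 3.82 mg/L.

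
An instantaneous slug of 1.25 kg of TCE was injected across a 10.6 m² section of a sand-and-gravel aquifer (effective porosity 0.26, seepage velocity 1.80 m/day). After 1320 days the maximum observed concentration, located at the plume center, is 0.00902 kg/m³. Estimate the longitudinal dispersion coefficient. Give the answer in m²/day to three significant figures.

0.152 m²/day

At the plume center C_max = M/(n_e·A·√(4πDt)), so D = M²/(4πt·(n_e·A·C_max)²).
n_e·A·C_max = 0.26 × 10.6 × 0.00902 = 0.02486 kg/m.
D = 1.25²/(4π × 1320 × 0.02486²) = 0.152 m²/day.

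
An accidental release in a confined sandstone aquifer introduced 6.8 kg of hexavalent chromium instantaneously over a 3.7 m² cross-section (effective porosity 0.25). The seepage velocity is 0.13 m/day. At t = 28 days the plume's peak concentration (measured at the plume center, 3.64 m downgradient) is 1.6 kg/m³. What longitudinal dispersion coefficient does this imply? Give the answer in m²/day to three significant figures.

0.0600 m²/day

At the plume center C_max = M/(n_e·A·√(4πDt)), so D = M²/(4πt·(n_e·A·C_max)²).
n_e·A·C_max = 0.25 × 3.7 × 1.6 = 1.480 kg/m.
D = 6.8²/(4π × 28 × 1.480²) = 0.0600 m²/day.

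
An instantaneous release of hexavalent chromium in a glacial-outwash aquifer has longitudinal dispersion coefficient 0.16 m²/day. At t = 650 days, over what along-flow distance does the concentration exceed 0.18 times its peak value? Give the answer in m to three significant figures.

The plume is Gaussian with σ = √(2Dt) = √(2 × 0.16 × 650) = 14.42 m.
C/C_peak = exp(−Δx²/(2σ²)) = 0.18 ⇒ Δx = σ·√(−2 ln 0.18) = 14.42 × 1.852 = 26.71 m.
Width = 2Δx = 53.4 m.

53.4 m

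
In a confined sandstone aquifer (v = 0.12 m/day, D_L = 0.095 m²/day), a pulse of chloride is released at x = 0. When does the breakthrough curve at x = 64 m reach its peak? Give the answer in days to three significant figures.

For the 1D instantaneous-source solution, setting ∂C/∂t = 0 at fixed x gives v²t² + 2Dt − x² = 0, so t = (√(D² + v²x²) − D)/v².
√(D² + v²x²) = √(0.095² + 0.12² × 64²) = 7.681; v² = 0.0144.
t = (7.681 − 0.095)/0.0144 = 527 days (vs. the pure-advection estimate x/v = 533 d).

527 days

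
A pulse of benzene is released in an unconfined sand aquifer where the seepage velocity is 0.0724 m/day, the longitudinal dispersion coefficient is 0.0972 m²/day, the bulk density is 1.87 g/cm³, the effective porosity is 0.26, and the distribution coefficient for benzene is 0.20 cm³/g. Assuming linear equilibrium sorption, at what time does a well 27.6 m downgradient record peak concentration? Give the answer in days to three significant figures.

885 days

Retardation factor R = 1 + ρ_b·K_d/n = 1 + 1.87 × 0.20/0.26 = 2.438.
Sorption retards both mechanisms: v_R = v/R = 0.02970 m/day, D_R = D/R = 0.03987 m²/day.
Peak time from v_R²t² + 2D_R t − x² = 0: t = (√(D_R² + v_R²x²) − D_R)/v_R².
√(D_R² + v_R²x²) = √(0.03987² + 0.02970² × 27.6²) = 0.8207; v_R² = 0.0008821.
t = (0.8207 − 0.03987)/0.0008821 = 885 days.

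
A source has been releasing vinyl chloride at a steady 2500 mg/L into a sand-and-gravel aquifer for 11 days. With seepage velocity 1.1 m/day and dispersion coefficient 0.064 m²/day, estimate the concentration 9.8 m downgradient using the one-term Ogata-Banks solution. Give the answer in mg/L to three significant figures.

For a continuous step input, C/C₀ ≈ ½·erfc((x−vt)/(2√(Dt))).
vt = 1.1 × 11 = 12.1 m and 2√(Dt) = 2√(0.064 × 11) = 1.678 m.
Argument (x−vt)/(2√(Dt)) = (9.8 − 12.1)/1.678 = -1.371; ½·erfc(-1.371) = 0.9737.
C = 2500 × 0.9737 = 2430 mg/L.

2430 mg/L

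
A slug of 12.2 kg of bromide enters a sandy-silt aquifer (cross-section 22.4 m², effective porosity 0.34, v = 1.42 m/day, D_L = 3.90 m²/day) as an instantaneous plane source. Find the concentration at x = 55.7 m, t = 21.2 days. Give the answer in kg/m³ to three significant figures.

0.00685 kg/m³

For an instantaneous plane source, C(x,t) = M/(n_e·A·√(4πDt)) · exp(−(x−vt)²/(4Dt)), with n_e·A the pore (flow) area.
Plume center vt = 1.42 × 21.2 = 30.104 m, so the well at 55.7 m is 25.596 m downgradient of the peak.
√(4πDt) = 32.23 m, giving peak height M/(n_e·A·√(4πDt)) = 12.2/(0.34 × 22.4 × 32.23) = 0.04970 kg/m³.
(x−vt)²/(4Dt) = (25.596)²/(4 × 3.90 × 21.2) = 1.981; exp(−1.981) = 0.1379.
C = 0.04970 × 0.1379 = 0.00685 kg/m³.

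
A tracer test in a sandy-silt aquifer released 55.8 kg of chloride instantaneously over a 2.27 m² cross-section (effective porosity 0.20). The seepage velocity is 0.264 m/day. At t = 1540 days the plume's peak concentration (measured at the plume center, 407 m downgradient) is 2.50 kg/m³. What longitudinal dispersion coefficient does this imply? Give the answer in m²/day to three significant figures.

0.125 m²/day

At the plume center C_max = M/(n_e·A·√(4πDt)), so D = M²/(4πt·(n_e·A·C_max)²).
n_e·A·C_max = 0.20 × 2.27 × 2.50 = 1.135 kg/m.
D = 55.8²/(4π × 1540 × 1.135²) = 0.125 m²/day.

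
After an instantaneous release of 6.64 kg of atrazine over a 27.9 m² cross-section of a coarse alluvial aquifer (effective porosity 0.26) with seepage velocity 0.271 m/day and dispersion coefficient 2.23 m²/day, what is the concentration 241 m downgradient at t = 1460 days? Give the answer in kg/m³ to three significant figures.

0.000721 kg/m³

For an instantaneous plane source, C(x,t) = M/(n_e·A·√(4πDt)) · exp(−(x−vt)²/(4Dt)), with n_e·A the pore (flow) area.
Plume center vt = 0.271 × 1460 = 395.66 m, so the well at 241 m is 154.66 m upgradient of the peak.
√(4πDt) = 202.3 m, giving peak height M/(n_e·A·√(4πDt)) = 6.64/(0.26 × 27.9 × 202.3) = 0.004525 kg/m³.
(x−vt)²/(4Dt) = (-154.66)²/(4 × 2.23 × 1460) = 1.837; exp(−1.837) = 0.1593.
C = 0.004525 × 0.1593 = 0.000721 kg/m³.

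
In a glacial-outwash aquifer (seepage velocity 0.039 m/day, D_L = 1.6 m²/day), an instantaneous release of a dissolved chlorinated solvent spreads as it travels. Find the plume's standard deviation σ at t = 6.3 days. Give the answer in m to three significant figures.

Dispersive spreading gives a Gaussian with σ² = 2Dt; advection only shifts the center.
σ = √(2 × 1.6 × 6.3) = 4.49 m.

4.49 m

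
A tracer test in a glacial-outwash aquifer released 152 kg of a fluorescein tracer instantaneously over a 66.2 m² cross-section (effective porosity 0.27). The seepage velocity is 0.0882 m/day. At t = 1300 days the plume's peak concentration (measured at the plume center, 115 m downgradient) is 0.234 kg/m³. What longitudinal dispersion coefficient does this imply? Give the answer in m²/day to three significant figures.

At the plume center C_max = M/(n_e·A·√(4πDt)), so D = M²/(4πt·(n_e·A·C_max)²).
n_e·A·C_max = 0.27 × 66.2 × 0.234 = 4.183 kg/m.
D = 152²/(4π × 1300 × 4.183²) = 0.0808 m²/day.

0.0808 m²/day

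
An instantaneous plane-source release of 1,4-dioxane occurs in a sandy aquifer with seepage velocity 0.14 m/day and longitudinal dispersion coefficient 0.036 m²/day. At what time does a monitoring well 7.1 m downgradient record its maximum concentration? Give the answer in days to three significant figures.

48.9 days

For the 1D instantaneous-source solution, setting ∂C/∂t = 0 at fixed x gives v²t² + 2Dt − x² = 0, so t = (√(D² + v²x²) − D)/v².
√(D² + v²x²) = √(0.036² + 0.14² × 7.1²) = 0.9947; v² = 0.0196.
t = (0.9947 − 0.036)/0.0196 = 48.9 days (vs. the pure-advection estimate x/v = 50.7 d).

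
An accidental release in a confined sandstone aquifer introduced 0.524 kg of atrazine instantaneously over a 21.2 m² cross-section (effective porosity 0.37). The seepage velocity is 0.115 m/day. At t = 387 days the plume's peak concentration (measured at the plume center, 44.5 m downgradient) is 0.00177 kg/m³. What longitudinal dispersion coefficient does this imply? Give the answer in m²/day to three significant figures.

At the plume center C_max = M/(n_e·A·√(4πDt)), so D = M²/(4πt·(n_e·A·C_max)²).
n_e·A·C_max = 0.37 × 21.2 × 0.00177 = 0.01388 kg/m.
D = 0.524²/(4π × 387 × 0.01388²) = 0.293 m²/day.

0.293 m²/day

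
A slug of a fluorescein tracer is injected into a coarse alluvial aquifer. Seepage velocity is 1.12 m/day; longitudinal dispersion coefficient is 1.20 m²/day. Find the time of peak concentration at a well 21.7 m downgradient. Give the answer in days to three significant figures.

For the 1D instantaneous-source solution, setting ∂C/∂t = 0 at fixed x gives v²t² + 2Dt − x² = 0, so t = (√(D² + v²x²) − D)/v².
√(D² + v²x²) = √(1.20² + 1.12² × 21.7²) = 24.33; v² = 1.2544.
t = (24.33 − 1.20)/1.2544 = 18.4 days (vs. the pure-advection estimate x/v = 19.4 d).

18.4 days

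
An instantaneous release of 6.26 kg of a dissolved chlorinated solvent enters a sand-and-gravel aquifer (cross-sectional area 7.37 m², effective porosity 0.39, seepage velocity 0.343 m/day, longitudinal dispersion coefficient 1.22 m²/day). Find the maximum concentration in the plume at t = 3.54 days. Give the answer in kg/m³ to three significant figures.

0.296 kg/m³

The peak of an instantaneous 1D plume sits at x = vt; there the Gaussian factor is 1 and C_max = M/(n_e·A·√(4πDt)), where n_e·A is the pore area the mass is dissolved in.
√(4πDt) = √(4π × 1.22 × 3.54) = 7.367 m, so C_max = 6.26/(0.39 × 7.37 × 7.367) = 0.296 kg/m³.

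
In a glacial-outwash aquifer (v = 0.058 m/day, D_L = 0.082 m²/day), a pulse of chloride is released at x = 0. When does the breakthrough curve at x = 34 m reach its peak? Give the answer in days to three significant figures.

562 days

For the 1D instantaneous-source solution, setting ∂C/∂t = 0 at fixed x gives v²t² + 2Dt − x² = 0, so t = (√(D² + v²x²) − D)/v².
√(D² + v²x²) = √(0.082² + 0.058² × 34²) = 1.974; v² = 0.003364.
t = (1.974 − 0.082)/0.003364 = 562 days (vs. the pure-advection estimate x/v = 586 d).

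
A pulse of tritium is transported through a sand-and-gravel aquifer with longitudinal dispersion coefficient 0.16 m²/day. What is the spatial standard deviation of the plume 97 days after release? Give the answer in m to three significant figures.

5.57 m

Dispersive spreading gives a Gaussian with σ² = 2Dt; advection only shifts the center.
σ = √(2 × 0.16 × 97) = 5.57 m.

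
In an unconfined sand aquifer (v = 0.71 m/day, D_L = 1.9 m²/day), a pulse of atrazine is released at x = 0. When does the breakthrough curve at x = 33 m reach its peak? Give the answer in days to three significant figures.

For the 1D instantaneous-source solution, setting ∂C/∂t = 0 at fixed x gives v²t² + 2Dt − x² = 0, so t = (√(D² + v²x²) − D)/v².
√(D² + v²x²) = √(1.9² + 0.71² × 33²) = 23.51; v² = 0.5041.
t = (23.51 − 1.9)/0.5041 = 42.9 days (vs. the pure-advection estimate x/v = 46.5 d).

42.9 days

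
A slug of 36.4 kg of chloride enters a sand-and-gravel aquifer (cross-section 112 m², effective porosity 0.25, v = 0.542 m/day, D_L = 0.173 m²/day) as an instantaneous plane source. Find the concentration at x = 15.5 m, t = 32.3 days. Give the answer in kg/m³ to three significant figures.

For an instantaneous plane source, C(x,t) = M/(n_e·A·√(4πDt)) · exp(−(x−vt)²/(4Dt)), with n_e·A the pore (flow) area.
Plume center vt = 0.542 × 32.3 = 17.5066 m, so the well at 15.5 m is 2.0066 m upgradient of the peak.
√(4πDt) = 8.380 m, giving peak height M/(n_e·A·√(4πDt)) = 36.4/(0.25 × 112 × 8.380) = 0.1551 kg/m³.
(x−vt)²/(4Dt) = (-2.0066)²/(4 × 0.173 × 32.3) = 0.1801; exp(−0.1801) = 0.8352.
C = 0.1551 × 0.8352 = 0.130 kg/m³.

0.130 kg/m³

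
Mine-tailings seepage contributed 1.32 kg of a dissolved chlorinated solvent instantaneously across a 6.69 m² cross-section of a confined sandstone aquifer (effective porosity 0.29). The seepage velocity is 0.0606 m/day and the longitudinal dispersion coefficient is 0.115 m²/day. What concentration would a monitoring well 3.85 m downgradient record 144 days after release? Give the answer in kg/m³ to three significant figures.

0.0329 kg/m³

For an instantaneous plane source, C(x,t) = M/(n_e·A·√(4πDt)) · exp(−(x−vt)²/(4Dt)), with n_e·A the pore (flow) area.
Plume center vt = 0.0606 × 144 = 8.7264 m, so the well at 3.85 m is 4.8764 m upgradient of the peak.
√(4πDt) = 14.43 m, giving peak height M/(n_e·A·√(4πDt)) = 1.32/(0.29 × 6.69 × 14.43) = 0.04715 kg/m³.
(x−vt)²/(4Dt) = (-4.8764)²/(4 × 0.115 × 144) = 0.3590; exp(−0.3590) = 0.6984.
C = 0.04715 × 0.6984 = 0.0329 kg/m³.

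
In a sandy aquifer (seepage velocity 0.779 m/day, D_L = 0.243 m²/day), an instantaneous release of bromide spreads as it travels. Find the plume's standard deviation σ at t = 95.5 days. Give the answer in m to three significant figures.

6.81 m

Dispersive spreading gives a Gaussian with σ² = 2Dt; advection only shifts the center.
σ = √(2 × 0.243 × 95.5) = 6.81 m.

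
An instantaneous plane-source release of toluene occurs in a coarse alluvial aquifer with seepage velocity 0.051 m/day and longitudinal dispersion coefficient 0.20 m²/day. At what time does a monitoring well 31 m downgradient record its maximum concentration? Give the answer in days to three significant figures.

536 days

For the 1D instantaneous-source solution, setting ∂C/∂t = 0 at fixed x gives v²t² + 2Dt − x² = 0, so t = (√(D² + v²x²) − D)/v².
√(D² + v²x²) = √(0.20² + 0.051² × 31²) = 1.594; v² = 0.002601.
t = (1.594 − 0.20)/0.002601 = 536 days (vs. the pure-advection estimate x/v = 608 d).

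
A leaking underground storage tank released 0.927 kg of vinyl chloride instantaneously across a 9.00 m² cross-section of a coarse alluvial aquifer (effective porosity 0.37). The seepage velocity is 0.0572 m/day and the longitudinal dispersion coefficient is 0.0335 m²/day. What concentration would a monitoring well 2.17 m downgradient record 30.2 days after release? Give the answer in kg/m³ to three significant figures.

For an instantaneous plane source, C(x,t) = M/(n_e·A·√(4πDt)) · exp(−(x−vt)²/(4Dt)), with n_e·A the pore (flow) area.
Plume center vt = 0.0572 × 30.2 = 1.72744 m, so the well at 2.17 m is 0.44256 m downgradient of the peak.
√(4πDt) = 3.566 m, giving peak height M/(n_e·A·√(4πDt)) = 0.927/(0.37 × 9.00 × 3.566) = 0.07806 kg/m³.
(x−vt)²/(4Dt) = (0.44256)²/(4 × 0.0335 × 30.2) = 0.04840; exp(−0.04840) = 0.9528.
C = 0.07806 × 0.9528 = 0.0744 kg/m³.

0.0744 kg/m³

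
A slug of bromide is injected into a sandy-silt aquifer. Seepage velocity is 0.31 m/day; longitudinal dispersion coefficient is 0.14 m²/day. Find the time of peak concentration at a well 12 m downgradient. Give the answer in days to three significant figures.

For the 1D instantaneous-source solution, setting ∂C/∂t = 0 at fixed x gives v²t² + 2Dt − x² = 0, so t = (√(D² + v²x²) − D)/v².
√(D² + v²x²) = √(0.14² + 0.31² × 12²) = 3.723; v² = 0.0961.
t = (3.723 − 0.14)/0.0961 = 37.3 days (vs. the pure-advection estimate x/v = 38.7 d).

37.3 days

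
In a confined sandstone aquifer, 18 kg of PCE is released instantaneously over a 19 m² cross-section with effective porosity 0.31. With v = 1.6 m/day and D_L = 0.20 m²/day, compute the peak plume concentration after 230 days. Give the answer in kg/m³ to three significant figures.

The peak of an instantaneous 1D plume sits at x = vt; there the Gaussian factor is 1 and C_max = M/(n_e·A·√(4πDt)), where n_e·A is the pore area the mass is dissolved in.
√(4πDt) = √(4π × 0.20 × 230) = 24.04 m, so C_max = 18/(0.31 × 19 × 24.04) = 0.127 kg/m³.

0.127 kg/m³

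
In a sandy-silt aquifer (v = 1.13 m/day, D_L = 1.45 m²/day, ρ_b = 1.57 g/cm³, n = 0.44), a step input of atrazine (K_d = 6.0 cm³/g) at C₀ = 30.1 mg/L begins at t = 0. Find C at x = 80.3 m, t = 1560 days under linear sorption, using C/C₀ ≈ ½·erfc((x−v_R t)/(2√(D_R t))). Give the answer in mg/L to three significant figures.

Retardation factor R = 1 + ρ_b·K_d/n = 1 + 1.57 × 6.0/0.44 = 22.41.
Sorption retards both mechanisms: v_R = v/R = 0.05042 m/day, D_R = D/R = 0.06470 m²/day.
v_R·t = 0.05042 × 1560 = 78.6552 m; 2√(D_R t) = 20.09 m; argument = (80.3 − 78.6552)/20.09 = 0.08187.
C = C₀ × ½·erfc(0.08187) = 30.1 × 0.4539 = 13.7 mg/L.

13.7 mg/L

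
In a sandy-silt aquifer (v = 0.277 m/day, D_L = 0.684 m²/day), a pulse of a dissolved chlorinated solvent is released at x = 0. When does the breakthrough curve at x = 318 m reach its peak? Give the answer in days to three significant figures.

1140 days

For the 1D instantaneous-source solution, setting ∂C/∂t = 0 at fixed x gives v²t² + 2Dt − x² = 0, so t = (√(D² + v²x²) − D)/v².
√(D² + v²x²) = √(0.684² + 0.277² × 318²) = 88.09; v² = 0.076729.
t = (88.09 − 0.684)/0.076729 = 1140 days (vs. the pure-advection estimate x/v = 1150 d).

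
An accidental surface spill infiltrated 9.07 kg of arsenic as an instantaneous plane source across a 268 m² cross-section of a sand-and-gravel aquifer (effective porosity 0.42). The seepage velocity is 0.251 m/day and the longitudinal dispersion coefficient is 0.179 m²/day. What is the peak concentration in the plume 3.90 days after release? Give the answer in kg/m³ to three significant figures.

0.0272 kg/m³

The peak of an instantaneous 1D plume sits at x = vt; there the Gaussian factor is 1 and C_max = M/(n_e·A·√(4πDt)), where n_e·A is the pore area the mass is dissolved in.
√(4πDt) = √(4π × 0.179 × 3.90) = 2.962 m, so C_max = 9.07/(0.42 × 268 × 2.962) = 0.0272 kg/m³.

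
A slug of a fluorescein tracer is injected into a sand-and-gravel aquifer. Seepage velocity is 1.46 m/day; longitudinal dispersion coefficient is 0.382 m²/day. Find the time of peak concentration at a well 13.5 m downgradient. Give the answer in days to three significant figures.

9.07 days

For the 1D instantaneous-source solution, setting ∂C/∂t = 0 at fixed x gives v²t² + 2Dt − x² = 0, so t = (√(D² + v²x²) − D)/v².
√(D² + v²x²) = √(0.382² + 1.46² × 13.5²) = 19.71; v² = 2.1316.
t = (19.71 − 0.382)/2.1316 = 9.07 days (vs. the pure-advection estimate x/v = 9.25 d).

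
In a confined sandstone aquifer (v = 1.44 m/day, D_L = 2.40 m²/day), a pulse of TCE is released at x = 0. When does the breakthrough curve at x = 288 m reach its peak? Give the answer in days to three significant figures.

199 days

For the 1D instantaneous-source solution, setting ∂C/∂t = 0 at fixed x gives v²t² + 2Dt − x² = 0, so t = (√(D² + v²x²) − D)/v².
√(D² + v²x²) = √(2.40² + 1.44² × 288²) = 414.7; v² = 2.0736.
t = (414.7 − 2.40)/2.0736 = 199 days (vs. the pure-advection estimate x/v = 200 d).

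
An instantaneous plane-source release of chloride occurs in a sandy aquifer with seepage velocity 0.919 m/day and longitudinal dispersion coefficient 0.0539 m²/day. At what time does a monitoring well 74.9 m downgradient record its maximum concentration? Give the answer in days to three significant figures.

For the 1D instantaneous-source solution, setting ∂C/∂t = 0 at fixed x gives v²t² + 2Dt − x² = 0, so t = (√(D² + v²x²) − D)/v².
√(D² + v²x²) = √(0.0539² + 0.919² × 74.9²) = 68.83; v² = 0.844561.
t = (68.83 − 0.0539)/0.844561 = 81.4 days (vs. the pure-advection estimate x/v = 81.5 d).

81.4 days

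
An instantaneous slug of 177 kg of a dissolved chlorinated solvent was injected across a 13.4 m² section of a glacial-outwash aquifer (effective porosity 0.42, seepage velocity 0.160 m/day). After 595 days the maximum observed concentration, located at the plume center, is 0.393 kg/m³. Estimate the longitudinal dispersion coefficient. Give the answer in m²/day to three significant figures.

At the plume center C_max = M/(n_e·A·√(4πDt)), so D = M²/(4πt·(n_e·A·C_max)²).
n_e·A·C_max = 0.42 × 13.4 × 0.393 = 2.212 kg/m.
D = 177²/(4π × 595 × 2.212²) = 0.856 m²/day.

0.856 m²/day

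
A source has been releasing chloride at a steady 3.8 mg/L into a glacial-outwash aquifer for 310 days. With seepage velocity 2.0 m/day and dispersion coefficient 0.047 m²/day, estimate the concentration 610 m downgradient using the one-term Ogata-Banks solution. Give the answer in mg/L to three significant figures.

3.68 mg/L

For a continuous step input, C/C₀ ≈ ½·erfc((x−vt)/(2√(Dt))).
vt = 2.0 × 310 = 620 m and 2√(Dt) = 2√(0.047 × 310) = 7.634 m.
Argument (x−vt)/(2√(Dt)) = (610 − 620)/7.634 = -1.310; ½·erfc(-1.310) = 0.9680.
C = 3.8 × 0.9680 = 3.68 mg/L.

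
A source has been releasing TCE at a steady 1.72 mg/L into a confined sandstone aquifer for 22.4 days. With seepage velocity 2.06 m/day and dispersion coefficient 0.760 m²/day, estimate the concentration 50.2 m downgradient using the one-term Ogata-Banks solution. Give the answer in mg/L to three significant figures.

For a continuous step input, C/C₀ ≈ ½·erfc((x−vt)/(2√(Dt))).
vt = 2.06 × 22.4 = 46.144 m and 2√(Dt) = 2√(0.760 × 22.4) = 8.252 m.
Argument (x−vt)/(2√(Dt)) = (50.2 − 46.144)/8.252 = 0.4915; ½·erfc(0.4915) = 0.2435.
C = 1.72 × 0.2435 = 0.419 mg/L.

0.419 mg/L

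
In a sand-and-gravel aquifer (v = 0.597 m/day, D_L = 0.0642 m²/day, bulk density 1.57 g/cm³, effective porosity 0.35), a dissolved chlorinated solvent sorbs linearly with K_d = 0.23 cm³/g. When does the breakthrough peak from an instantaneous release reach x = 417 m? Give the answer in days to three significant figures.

1420 days

Retardation factor R = 1 + ρ_b·K_d/n = 1 + 1.57 × 0.23/0.35 = 2.032.
Sorption retards both mechanisms: v_R = v/R = 0.2938 m/day, D_R = D/R = 0.03159 m²/day.
Peak time from v_R²t² + 2D_R t − x² = 0: t = (√(D_R² + v_R²x²) − D_R)/v_R².
√(D_R² + v_R²x²) = √(0.03159² + 0.2938² × 417²) = 122.5; v_R² = 0.08632.
t = (122.5 − 0.03159)/0.08632 = 1420 days.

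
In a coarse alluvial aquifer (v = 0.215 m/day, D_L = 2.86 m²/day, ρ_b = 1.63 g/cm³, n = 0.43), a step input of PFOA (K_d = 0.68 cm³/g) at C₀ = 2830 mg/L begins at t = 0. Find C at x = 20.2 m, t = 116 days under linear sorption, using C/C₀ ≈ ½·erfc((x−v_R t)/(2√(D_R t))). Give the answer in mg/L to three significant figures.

Retardation factor R = 1 + ρ_b·K_d/n = 1 + 1.63 × 0.68/0.43 = 3.578.
Sorption retards both mechanisms: v_R = v/R = 0.06009 m/day, D_R = D/R = 0.7993 m²/day.
v_R·t = 0.06009 × 116 = 6.97044 m; 2√(D_R t) = 19.26 m; argument = (20.2 − 6.97044)/19.26 = 0.6869.
C = C₀ × ½·erfc(0.6869) = 2830 × 0.1657 = 469 mg/L.

469 mg/L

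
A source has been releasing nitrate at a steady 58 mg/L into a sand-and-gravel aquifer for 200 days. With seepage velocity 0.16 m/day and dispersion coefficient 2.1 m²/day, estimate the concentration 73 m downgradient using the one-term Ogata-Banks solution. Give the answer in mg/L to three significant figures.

For a continuous step input, C/C₀ ≈ ½·erfc((x−vt)/(2√(Dt))).
vt = 0.16 × 200 = 32 m and 2√(Dt) = 2√(2.1 × 200) = 40.99 m.
Argument (x−vt)/(2√(Dt)) = (73 − 32)/40.99 = 1.000; ½·erfc(1.000) = 0.07865.
C = 58 × 0.07865 = 4.56 mg/L.

4.56 mg/L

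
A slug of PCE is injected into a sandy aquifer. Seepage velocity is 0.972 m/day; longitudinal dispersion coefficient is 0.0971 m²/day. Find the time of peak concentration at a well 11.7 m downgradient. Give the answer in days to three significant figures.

For the 1D instantaneous-source solution, setting ∂C/∂t = 0 at fixed x gives v²t² + 2Dt − x² = 0, so t = (√(D² + v²x²) − D)/v².
√(D² + v²x²) = √(0.0971² + 0.972² × 11.7²) = 11.37; v² = 0.944784.
t = (11.37 − 0.0971)/0.944784 = 11.9 days (vs. the pure-advection estimate x/v = 12.0 d).

11.9 days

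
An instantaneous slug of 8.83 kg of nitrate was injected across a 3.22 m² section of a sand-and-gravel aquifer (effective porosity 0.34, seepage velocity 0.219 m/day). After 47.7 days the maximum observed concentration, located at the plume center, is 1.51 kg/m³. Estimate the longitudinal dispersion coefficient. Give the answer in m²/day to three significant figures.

At the plume center C_max = M/(n_e·A·√(4πDt)), so D = M²/(4πt·(n_e·A·C_max)²).
n_e·A·C_max = 0.34 × 3.22 × 1.51 = 1.653 kg/m.
D = 8.83²/(4π × 47.7 × 1.653²) = 0.0476 m²/day.

0.0476 m²/day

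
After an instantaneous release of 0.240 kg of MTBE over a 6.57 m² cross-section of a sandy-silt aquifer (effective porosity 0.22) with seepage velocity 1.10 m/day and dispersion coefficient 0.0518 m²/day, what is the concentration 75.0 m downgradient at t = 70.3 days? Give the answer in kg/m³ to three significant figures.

0.0169 kg/m³

For an instantaneous plane source, C(x,t) = M/(n_e·A·√(4πDt)) · exp(−(x−vt)²/(4Dt)), with n_e·A the pore (flow) area.
Plume center vt = 1.10 × 70.3 = 77.33 m, so the well at 75.0 m is 2.33 m upgradient of the peak.
√(4πDt) = 6.765 m, giving peak height M/(n_e·A·√(4πDt)) = 0.240/(0.22 × 6.57 × 6.765) = 0.02454 kg/m³.
(x−vt)²/(4Dt) = (-2.33)²/(4 × 0.0518 × 70.3) = 0.3727; exp(−0.3727) = 0.6889.
C = 0.02454 × 0.6889 = 0.0169 kg/m³.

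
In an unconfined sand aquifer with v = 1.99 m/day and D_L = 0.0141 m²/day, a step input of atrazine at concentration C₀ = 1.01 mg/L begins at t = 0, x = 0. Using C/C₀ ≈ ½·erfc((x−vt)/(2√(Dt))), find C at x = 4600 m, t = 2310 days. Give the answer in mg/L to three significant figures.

0.354 mg/L

For a continuous step input, C/C₀ ≈ ½·erfc((x−vt)/(2√(Dt))).
vt = 1.99 × 2310 = 4596.9 m and 2√(Dt) = 2√(0.0141 × 2310) = 11.41 m.
Argument (x−vt)/(2√(Dt)) = (4600 − 4596.9)/11.41 = 0.2717; ½·erfc(0.2717) = 0.3504.
C = 1.01 × 0.3504 = 0.354 mg/L.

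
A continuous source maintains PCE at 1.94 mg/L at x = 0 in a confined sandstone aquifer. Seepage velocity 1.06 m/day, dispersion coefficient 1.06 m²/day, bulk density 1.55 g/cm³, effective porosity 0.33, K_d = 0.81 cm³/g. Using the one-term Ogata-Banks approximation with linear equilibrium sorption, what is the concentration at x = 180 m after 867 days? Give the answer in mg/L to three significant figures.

1.39 mg/L

Retardation factor R = 1 + ρ_b·K_d/n = 1 + 1.55 × 0.81/0.33 = 4.805.
Sorption retards both mechanisms: v_R = v/R = 0.2206 m/day, D_R = D/R = 0.2206 m²/day.
v_R·t = 0.2206 × 867 = 191.2602 m; 2√(D_R t) = 27.66 m; argument = (180 − 191.2602)/27.66 = -0.4071.
C = C₀ × ½·erfc(-0.4071) = 1.94 × 0.7176 = 1.39 mg/L.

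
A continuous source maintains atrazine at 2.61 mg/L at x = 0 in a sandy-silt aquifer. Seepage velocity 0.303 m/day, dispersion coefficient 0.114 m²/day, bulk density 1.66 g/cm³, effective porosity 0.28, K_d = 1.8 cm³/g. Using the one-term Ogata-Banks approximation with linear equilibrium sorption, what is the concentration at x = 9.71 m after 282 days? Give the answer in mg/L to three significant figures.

Retardation factor R = 1 + ρ_b·K_d/n = 1 + 1.66 × 1.8/0.28 = 11.67.
Sorption retards both mechanisms: v_R = v/R = 0.02596 m/day, D_R = D/R = 0.009769 m²/day.
v_R·t = 0.02596 × 282 = 7.32072 m; 2√(D_R t) = 3.320 m; argument = (9.71 − 7.32072)/3.320 = 0.7197.
C = C₀ × ½·erfc(0.7197) = 2.61 × 0.1544 = 0.403 mg/L.

0.403 mg/L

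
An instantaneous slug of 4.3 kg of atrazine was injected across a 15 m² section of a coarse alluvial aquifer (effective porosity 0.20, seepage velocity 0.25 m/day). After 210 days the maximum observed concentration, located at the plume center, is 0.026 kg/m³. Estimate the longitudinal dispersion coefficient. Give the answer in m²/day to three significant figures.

1.15 m²/day

At the plume center C_max = M/(n_e·A·√(4πDt)), so D = M²/(4πt·(n_e·A·C_max)²).
n_e·A·C_max = 0.20 × 15 × 0.026 = 0.07800 kg/m.
D = 4.3²/(4π × 210 × 0.07800²) = 1.15 m²/day.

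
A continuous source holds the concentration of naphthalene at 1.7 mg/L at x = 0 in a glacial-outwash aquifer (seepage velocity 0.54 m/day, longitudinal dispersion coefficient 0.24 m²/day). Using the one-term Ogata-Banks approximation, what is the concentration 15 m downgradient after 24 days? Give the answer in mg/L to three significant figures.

For a continuous step input, C/C₀ ≈ ½·erfc((x−vt)/(2√(Dt))).
vt = 0.54 × 24 = 12.96 m and 2√(Dt) = 2√(0.24 × 24) = 4.800 m.
Argument (x−vt)/(2√(Dt)) = (15 − 12.96)/4.800 = 0.4250; ½·erfc(0.4250) = 0.2739.
C = 1.7 × 0.2739 = 0.466 mg/L.

0.466 mg/L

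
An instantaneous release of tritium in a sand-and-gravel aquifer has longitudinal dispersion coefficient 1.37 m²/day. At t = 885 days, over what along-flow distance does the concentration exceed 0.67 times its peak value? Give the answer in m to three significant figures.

The plume is Gaussian with σ = √(2Dt) = √(2 × 1.37 × 885) = 49.24 m.
C/C_peak = exp(−Δx²/(2σ²)) = 0.67 ⇒ Δx = σ·√(−2 ln 0.67) = 49.24 × 0.8950 = 44.07 m.
Width = 2Δx = 88.1 m.

88.1 m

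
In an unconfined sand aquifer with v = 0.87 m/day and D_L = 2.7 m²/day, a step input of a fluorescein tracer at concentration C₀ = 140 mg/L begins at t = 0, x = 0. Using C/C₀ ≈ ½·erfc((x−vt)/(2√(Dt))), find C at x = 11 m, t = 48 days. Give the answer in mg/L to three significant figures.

136 mg/L

For a continuous step input, C/C₀ ≈ ½·erfc((x−vt)/(2√(Dt))).
vt = 0.87 × 48 = 41.76 m and 2√(Dt) = 2√(2.7 × 48) = 22.77 m.
Argument (x−vt)/(2√(Dt)) = (11 − 41.76)/22.77 = -1.351; ½·erfc(-1.351) = 0.9720.
C = 140 × 0.9720 = 136 mg/L.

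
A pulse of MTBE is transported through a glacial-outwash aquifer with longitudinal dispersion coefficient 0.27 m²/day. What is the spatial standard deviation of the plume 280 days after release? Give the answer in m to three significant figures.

12.3 m

Dispersive spreading gives a Gaussian with σ² = 2Dt; advection only shifts the center.
σ = √(2 × 0.27 × 280) = 12.3 m.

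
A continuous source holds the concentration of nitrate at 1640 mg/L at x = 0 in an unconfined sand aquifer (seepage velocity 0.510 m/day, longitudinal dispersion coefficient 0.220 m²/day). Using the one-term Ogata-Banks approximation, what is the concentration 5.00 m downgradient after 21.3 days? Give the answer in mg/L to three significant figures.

For a continuous step input, C/C₀ ≈ ½·erfc((x−vt)/(2√(Dt))).
vt = 0.510 × 21.3 = 10.863 m and 2√(Dt) = 2√(0.220 × 21.3) = 4.329 m.
Argument (x−vt)/(2√(Dt)) = (5.00 − 10.863)/4.329 = -1.354; ½·erfc(-1.354) = 0.9722.
C = 1640 × 0.9722 = 1590 mg/L.

1590 mg/L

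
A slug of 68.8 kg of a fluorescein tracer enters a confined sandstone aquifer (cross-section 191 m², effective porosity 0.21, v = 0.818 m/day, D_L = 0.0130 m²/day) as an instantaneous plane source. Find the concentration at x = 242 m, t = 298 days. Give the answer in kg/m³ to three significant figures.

For an instantaneous plane source, C(x,t) = M/(n_e·A·√(4πDt)) · exp(−(x−vt)²/(4Dt)), with n_e·A the pore (flow) area.
Plume center vt = 0.818 × 298 = 243.764 m, so the well at 242 m is 1.764 m upgradient of the peak.
√(4πDt) = 6.977 m, giving peak height M/(n_e·A·√(4πDt)) = 68.8/(0.21 × 191 × 6.977) = 0.2458 kg/m³.
(x−vt)²/(4Dt) = (-1.764)²/(4 × 0.0130 × 298) = 0.2008; exp(−0.2008) = 0.8181.
C = 0.2458 × 0.8181 = 0.201 kg/m³.

0.201 kg/m³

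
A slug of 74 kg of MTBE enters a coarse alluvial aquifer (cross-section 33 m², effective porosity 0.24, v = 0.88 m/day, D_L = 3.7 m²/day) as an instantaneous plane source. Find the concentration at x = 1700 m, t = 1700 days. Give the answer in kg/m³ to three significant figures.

For an instantaneous plane source, C(x,t) = M/(n_e·A·√(4πDt)) · exp(−(x−vt)²/(4Dt)), with n_e·A the pore (flow) area.
Plume center vt = 0.88 × 1700 = 1496 m, so the well at 1700 m is 204 m downgradient of the peak.
√(4πDt) = 281.1 m, giving peak height M/(n_e·A·√(4πDt)) = 74/(0.24 × 33 × 281.1) = 0.03324 kg/m³.
(x−vt)²/(4Dt) = (204)²/(4 × 3.7 × 1700) = 1.654; exp(−1.654) = 0.1913.
C = 0.03324 × 0.1913 = 0.00636 kg/m³.

0.00636 kg/m³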